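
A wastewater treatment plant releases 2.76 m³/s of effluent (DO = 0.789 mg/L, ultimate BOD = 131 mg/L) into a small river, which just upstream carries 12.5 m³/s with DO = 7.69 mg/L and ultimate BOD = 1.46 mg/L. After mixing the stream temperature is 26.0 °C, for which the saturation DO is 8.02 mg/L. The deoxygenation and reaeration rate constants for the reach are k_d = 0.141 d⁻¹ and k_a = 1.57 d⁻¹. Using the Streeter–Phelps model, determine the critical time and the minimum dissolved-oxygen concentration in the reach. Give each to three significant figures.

Mixed DO = (12.5×7.69 + 2.76×0.789)/(12.5+2.76) = 98.30/15.26 = 6.442 mg/L.
Mixed L₀ = (12.5×1.46 + 2.76×131)/(15.26) = 379.8/15.26 = 24.89 mg/L.
Initial deficit D₀ = C_s − DO₀ = 8.02 − 6.442 = 1.578 mg/L.
t_c = (1/1.429) ln[(1.57/0.141)(1 − 1.578×1.429/(0.141×24.89))] = 0.6998 × ln(3.979) = 0.9665 d.
D_c = (0.141/1.57) × 24.89 × e^(−0.141×0.9665) = 0.08981 × 24.89 × 0.8726 = 1.951 mg/L.
Minimum DO = 8.02 − 1.951 = 6.069 mg/L.

t_c ≈ 0.967 d; minimum DO ≈ 6.07 mg/L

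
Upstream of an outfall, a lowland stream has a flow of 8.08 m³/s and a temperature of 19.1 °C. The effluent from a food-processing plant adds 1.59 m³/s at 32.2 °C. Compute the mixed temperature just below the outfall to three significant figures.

Flow-weighted mixing: C = (Q_r C_r + Q_w C_w)/(Q_r + Q_w)
= (8.08×19.1 + 1.59×32.2)/(8.08 + 1.59) = 205.5/9.670 = 21.25 °C.

21.3 °C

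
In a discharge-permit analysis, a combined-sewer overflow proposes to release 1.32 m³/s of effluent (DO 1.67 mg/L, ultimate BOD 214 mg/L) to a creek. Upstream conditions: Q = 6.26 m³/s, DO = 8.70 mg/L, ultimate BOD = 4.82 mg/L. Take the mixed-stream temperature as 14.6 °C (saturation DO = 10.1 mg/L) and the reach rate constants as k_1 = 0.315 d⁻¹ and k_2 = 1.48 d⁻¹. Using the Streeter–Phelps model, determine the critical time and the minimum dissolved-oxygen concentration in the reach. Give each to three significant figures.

t_c ≈ 1.10 d; minimum DO ≈ 3.89 mg/L

Mixed DO = (6.26×8.70 + 1.32×1.67)/(6.26+1.32) = 56.67/7.580 = 7.476 mg/L.
Mixed L₀ = (6.26×4.82 + 1.32×214)/(7.580) = 312.7/7.580 = 41.25 mg/L.
Initial deficit D₀ = C_s − DO₀ = 10.1 − 7.476 = 2.624 mg/L.
t_c = (1/1.165) ln[(1.48/0.315)(1 − 2.624×1.165/(0.315×41.25))] = 0.8584 × ln(3.593) = 1.098 d.
D_c = (0.315/1.48) × 41.25 × e^(−0.315×1.098) = 0.2128 × 41.25 × 0.7076 = 6.212 mg/L.
Minimum DO = 10.1 − 6.212 = 3.888 mg/L.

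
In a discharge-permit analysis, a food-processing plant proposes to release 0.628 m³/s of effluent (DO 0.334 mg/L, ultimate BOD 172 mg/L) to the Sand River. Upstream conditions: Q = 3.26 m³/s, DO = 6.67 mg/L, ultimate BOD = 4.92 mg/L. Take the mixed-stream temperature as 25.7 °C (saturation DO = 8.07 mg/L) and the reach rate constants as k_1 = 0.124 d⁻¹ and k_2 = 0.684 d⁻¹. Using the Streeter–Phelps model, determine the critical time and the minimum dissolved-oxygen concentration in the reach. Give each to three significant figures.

t_c ≈ 2.30 d; minimum DO ≈ 3.72 mg/L

Mixed DO = (3.26×6.67 + 0.628×0.334)/(3.26+0.628) = 21.95/3.888 = 5.647 mg/L.
Mixed L₀ = (3.26×4.92 + 0.628×172)/(3.888) = 124.1/3.888 = 31.91 mg/L.
Initial deficit D₀ = C_s − DO₀ = 8.07 − 5.647 = 2.423 mg/L.
t_c = (1/0.5600) ln[(0.684/0.124)(1 − 2.423×0.5600/(0.124×31.91))] = 1.786 × ln(3.624) = 2.299 d.
D_c = (0.124/0.684) × 31.91 × e^(−0.124×2.299) = 0.1813 × 31.91 × 0.7519 = 4.349 mg/L.
Minimum DO = 8.07 − 4.349 = 3.721 mg/L.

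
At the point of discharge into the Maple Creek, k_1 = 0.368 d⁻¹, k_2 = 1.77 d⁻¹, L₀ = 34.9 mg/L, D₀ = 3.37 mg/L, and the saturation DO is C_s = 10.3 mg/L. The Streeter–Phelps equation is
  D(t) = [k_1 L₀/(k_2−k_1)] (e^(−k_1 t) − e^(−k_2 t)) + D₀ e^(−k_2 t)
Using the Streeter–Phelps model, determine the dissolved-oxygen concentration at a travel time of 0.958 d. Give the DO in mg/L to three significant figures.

DO ≈ 4.92 mg/L

k_1 L₀/(k_2−k_1) = 0.368×34.9/(1.77−0.368) = 12.84/1.402 = 9.161 mg/L.
e^(−k_1 t) = e^(−0.368×0.9580) = 0.7029; e^(−k_2 t) = e^(−1.77×0.9580) = 0.1835.
D = 9.161 × (0.7029 − 0.1835) + 3.37 × 0.1835 = 4.758 + 0.6183 = 5.377 mg/L.
DO = C_s − D = 10.3 − 5.377 = 4.923 mg/L.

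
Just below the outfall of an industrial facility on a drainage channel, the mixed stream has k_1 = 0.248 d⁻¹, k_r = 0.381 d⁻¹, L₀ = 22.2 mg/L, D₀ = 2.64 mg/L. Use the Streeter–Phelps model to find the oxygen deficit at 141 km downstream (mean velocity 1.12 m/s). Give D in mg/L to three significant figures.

D ≈ 6.60 mg/L

Travel time t = x/v = 141 km / (1.12 m/s) = 141000 m / 1.12 m/s = 125900 s = 1.457 d.
k_1 L₀/(k_r−k_1) = 0.248×22.2/(0.381−0.248) = 5.506/0.1330 = 41.40 mg/L.
e^(−k_1 t) = e^(−0.248×1.457) = 0.6967; e^(−k_r t) = e^(−0.381×1.457) = 0.5740.
D = 41.40 × (0.6967 − 0.5740) + 2.64 × 0.5740 = 5.081 + 1.515 = 6.596 mg/L.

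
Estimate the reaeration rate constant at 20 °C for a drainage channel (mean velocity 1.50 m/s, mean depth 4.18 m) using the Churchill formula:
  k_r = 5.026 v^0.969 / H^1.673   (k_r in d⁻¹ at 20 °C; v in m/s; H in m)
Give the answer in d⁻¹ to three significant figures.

k_r ≈ 0.680 d⁻¹

k_r = 5.026 × 1.50^0.969 / 4.18^1.673 = 5.026 × 1.481 / 10.95 = 0.6802 d⁻¹.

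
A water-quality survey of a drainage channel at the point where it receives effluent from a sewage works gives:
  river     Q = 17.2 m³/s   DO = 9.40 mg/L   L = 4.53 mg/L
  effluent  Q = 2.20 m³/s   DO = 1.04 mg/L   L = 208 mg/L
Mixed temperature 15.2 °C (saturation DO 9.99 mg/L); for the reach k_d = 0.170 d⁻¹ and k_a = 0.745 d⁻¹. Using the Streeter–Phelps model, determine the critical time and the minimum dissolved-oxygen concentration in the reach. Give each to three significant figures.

t_c ≈ 2.21 d; minimum DO ≈ 5.66 mg/L

Mixed DO = (17.2×9.40 + 2.20×1.04)/(17.2+2.20) = 164.0/19.40 = 8.452 mg/L.
Mixed L₀ = (17.2×4.53 + 2.20×208)/(19.40) = 535.5/19.40 = 27.60 mg/L.
Initial deficit D₀ = C_s − DO₀ = 9.99 − 8.452 = 1.538 mg/L.
t_c = (1/0.5750) ln[(0.745/0.170)(1 − 1.538×0.5750/(0.170×27.60))] = 1.739 × ln(3.556) = 2.207 d.
D_c = (0.170/0.745) × 27.60 × e^(−0.170×2.207) = 0.2282 × 27.60 × 0.6872 = 4.329 mg/L.
Minimum DO = 9.99 − 4.329 = 5.661 mg/L.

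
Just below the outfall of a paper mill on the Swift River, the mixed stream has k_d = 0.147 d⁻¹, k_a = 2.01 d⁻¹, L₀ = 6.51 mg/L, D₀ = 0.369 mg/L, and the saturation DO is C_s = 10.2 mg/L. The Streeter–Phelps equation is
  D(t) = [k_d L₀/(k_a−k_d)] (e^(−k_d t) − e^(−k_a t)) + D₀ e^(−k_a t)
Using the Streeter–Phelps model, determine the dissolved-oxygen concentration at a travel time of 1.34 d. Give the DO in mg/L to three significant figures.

k_d L₀/(k_a−k_d) = 0.147×6.51/(2.01−0.147) = 0.9570/1.863 = 0.5137 mg/L.
e^(−k_d t) = e^(−0.147×1.340) = 0.8212; e^(−k_a t) = e^(−2.01×1.340) = 0.06765.
D = 0.5137 × (0.8212 − 0.06765) + 0.369 × 0.06765 = 0.3871 + 0.02496 = 0.4120 mg/L.
DO = C_s − D = 10.2 − 0.4120 = 9.788 mg/L.

DO ≈ 9.79 mg/L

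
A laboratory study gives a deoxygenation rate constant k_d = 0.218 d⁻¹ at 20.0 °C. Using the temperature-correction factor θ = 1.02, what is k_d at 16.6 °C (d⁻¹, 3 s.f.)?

k_d(T₂) = k_d(T₁) · θ^(T₂−T₁) = 0.218 × 1.02^(16.6−20.0)
= 0.218 × 1.02^-3.40 = 0.218 × 0.9349 = 0.2038 d⁻¹.

k_d ≈ 0.204 d⁻¹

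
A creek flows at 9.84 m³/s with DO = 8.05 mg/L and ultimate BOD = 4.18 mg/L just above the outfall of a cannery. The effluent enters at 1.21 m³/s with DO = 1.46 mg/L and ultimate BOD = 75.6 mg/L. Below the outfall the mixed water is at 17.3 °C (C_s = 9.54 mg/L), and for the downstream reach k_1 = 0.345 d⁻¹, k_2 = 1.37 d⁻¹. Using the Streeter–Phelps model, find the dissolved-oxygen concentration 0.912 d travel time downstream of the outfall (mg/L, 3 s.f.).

Mixed DO = (9.84×8.05 + 1.21×1.46)/(9.84+1.21) = 80.98/11.05 = 7.328 mg/L.
Mixed L₀ = (9.84×4.18 + 1.21×75.6)/(11.05) = 132.6/11.05 = 12.00 mg/L.
Initial deficit D₀ = C_s − DO₀ = 9.54 − 7.328 = 2.212 mg/L.
D(0.912) = [0.345×12.00/(1.37−0.345)](e^(−0.345×0.912) − e^(−1.37×0.912)) + 2.212 e^(−1.37×0.912)
= 4.039 × (0.7301 − 0.2867) + 2.212 × 0.2867 = 2.425 mg/L.
DO = 9.54 − 2.425 = 7.115 mg/L.

DO ≈ 7.12 mg/L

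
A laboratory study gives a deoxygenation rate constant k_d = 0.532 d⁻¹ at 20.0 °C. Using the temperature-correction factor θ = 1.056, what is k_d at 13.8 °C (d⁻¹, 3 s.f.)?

k_d ≈ 0.379 d⁻¹

k_d(T₂) = k_d(T₁) · θ^(T₂−T₁) = 0.532 × 1.056^(13.8−20.0)
= 0.532 × 1.056^-6.20 = 0.532 × 0.7133 = 0.3795 d⁻¹.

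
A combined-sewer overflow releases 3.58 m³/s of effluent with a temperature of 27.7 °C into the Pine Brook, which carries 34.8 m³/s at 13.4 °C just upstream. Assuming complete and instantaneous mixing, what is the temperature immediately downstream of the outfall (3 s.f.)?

14.7 °C

Flow-weighted mixing: C = (Q_r C_r + Q_w C_w)/(Q_r + Q_w)
= (34.8×13.4 + 3.58×27.7)/(34.8 + 3.58) = 565.5/38.38 = 14.73 °C.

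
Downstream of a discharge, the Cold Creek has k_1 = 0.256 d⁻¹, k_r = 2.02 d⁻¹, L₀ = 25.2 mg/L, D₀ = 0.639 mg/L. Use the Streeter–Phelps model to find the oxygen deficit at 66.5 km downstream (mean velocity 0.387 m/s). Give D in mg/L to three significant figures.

Travel time t = x/v = 66.5 km / (0.387 m/s) = 66500 m / 0.387 m/s = 171800 s = 1.989 d.
k_1 L₀/(k_r−k_1) = 0.256×25.2/(2.02−0.256) = 6.451/1.764 = 3.657 mg/L.
e^(−k_1 t) = e^(−0.256×1.989) = 0.6010; e^(−k_r t) = e^(−2.02×1.989) = 0.01800.
D = 3.657 × (0.6010 − 0.01800) + 0.639 × 0.01800 = 2.132 + 0.01150 = 2.144 mg/L.

D ≈ 2.14 mg/L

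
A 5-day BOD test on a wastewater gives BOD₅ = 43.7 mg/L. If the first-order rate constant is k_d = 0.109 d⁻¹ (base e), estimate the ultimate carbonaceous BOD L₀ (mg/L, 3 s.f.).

BOD₅ = L₀(1 − e^(−5k_d)) ⇒ L₀ = BOD₅ / (1 − e^(−5×0.109))
= 43.7 / (1 − 0.5798) = 43.7 / 0.4202 = 104.0 mg/L.

L₀ ≈ 104 mg/L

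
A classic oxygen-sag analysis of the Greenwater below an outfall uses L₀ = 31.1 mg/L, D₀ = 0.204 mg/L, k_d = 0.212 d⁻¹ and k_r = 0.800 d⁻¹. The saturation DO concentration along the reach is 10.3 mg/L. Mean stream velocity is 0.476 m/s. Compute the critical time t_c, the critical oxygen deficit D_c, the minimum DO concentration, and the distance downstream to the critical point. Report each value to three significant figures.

With k_r/k_d = 3.774 and 1 − D₀(k_r−k_d)/(k_d L₀) = 0.9818,
t_c = ln(3.774 × 0.9818) / (0.800 − 0.212) = ln(3.705) / 0.5880 = 1.310/0.5880 = 2.227 d.
D_c = (k_d/k_r) L₀ e^(−k_d t_c) = (0.212/0.800) × 31.1 × e^(−0.212×2.227) = 0.2650 × 31.1 × 0.6236 = 5.140 mg/L.
Minimum DO = C_s − D_c = 10.3 − 5.140 = 5.160 mg/L.
x_c = v t_c = 0.476 m/s × 2.227 d × 86400 s/d = 91600 m ≈ 91.6 km.

t_c ≈ 2.23 d; D_c ≈ 5.14 mg/L; min DO ≈ 5.16 mg/L; x_c ≈ 91.6 km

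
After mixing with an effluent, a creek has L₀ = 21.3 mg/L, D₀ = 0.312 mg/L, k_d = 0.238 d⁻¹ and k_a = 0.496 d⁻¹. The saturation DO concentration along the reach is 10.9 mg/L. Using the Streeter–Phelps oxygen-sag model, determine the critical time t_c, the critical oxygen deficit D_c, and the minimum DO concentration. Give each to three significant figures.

t_c = [1/(k_a−k_d)] ln[(k_a/k_d)(1 − D₀(k_a−k_d)/(k_d L₀))]
= [1/(0.496−0.238)] ln[(0.496/0.238)(1 − 0.312×0.2580/(0.238×21.3))]
= (1/0.2580) ln[2.084 × 0.9841] = 3.876 × ln(2.051) = 3.876 × 0.7183 = 2.784 d.
D_c = (k_d/k_a) L₀ e^(−k_d t_c) = (0.238/0.496) × 21.3 × e^(−0.238×2.784) = 0.4798 × 21.3 × 0.5155 = 5.269 mg/L.
Minimum DO = C_s − D_c = 10.9 − 5.269 = 5.631 mg/L.

t_c ≈ 2.78 d; D_c ≈ 5.27 mg/L; min DO ≈ 5.63 mg/L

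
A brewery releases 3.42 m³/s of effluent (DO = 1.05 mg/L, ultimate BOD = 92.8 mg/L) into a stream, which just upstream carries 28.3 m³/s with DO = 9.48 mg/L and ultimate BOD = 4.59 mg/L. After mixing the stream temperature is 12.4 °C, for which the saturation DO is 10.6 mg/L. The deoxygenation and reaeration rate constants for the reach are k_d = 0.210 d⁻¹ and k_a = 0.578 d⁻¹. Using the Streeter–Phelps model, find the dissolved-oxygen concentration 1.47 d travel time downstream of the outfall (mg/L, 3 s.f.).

Mixed DO = (28.3×9.48 + 3.42×1.05)/(28.3+3.42) = 271.9/31.72 = 8.571 mg/L.
Mixed L₀ = (28.3×4.59 + 3.42×92.8)/(31.72) = 447.3/31.72 = 14.10 mg/L.
Initial deficit D₀ = C_s − DO₀ = 10.6 − 8.571 = 2.029 mg/L.
D(1.47) = [0.210×14.10/(0.578−0.210)](e^(−0.210×1.47) − e^(−0.578×1.47)) + 2.029 e^(−0.578×1.47)
= 8.047 × (0.7344 − 0.4276) + 2.029 × 0.4276 = 3.336 mg/L.
DO = 10.6 − 3.336 = 7.264 mg/L.

DO ≈ 7.26 mg/L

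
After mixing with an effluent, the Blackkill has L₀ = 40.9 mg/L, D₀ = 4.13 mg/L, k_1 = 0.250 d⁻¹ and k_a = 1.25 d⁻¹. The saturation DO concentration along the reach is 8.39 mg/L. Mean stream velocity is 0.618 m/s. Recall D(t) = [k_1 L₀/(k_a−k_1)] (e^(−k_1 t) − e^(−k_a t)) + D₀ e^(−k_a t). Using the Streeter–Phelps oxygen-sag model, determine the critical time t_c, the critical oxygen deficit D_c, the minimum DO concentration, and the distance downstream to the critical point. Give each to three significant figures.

t_c ≈ 1.09 d; D_c ≈ 6.23 mg/L; min DO ≈ 2.16 mg/L; x_c ≈ 58.3 km

t_c = [1/(k_a−k_1)] ln[(k_a/k_1)(1 − D₀(k_a−k_1)/(k_1 L₀))]
= [1/(1.25−0.250)] ln[(1.25/0.250)(1 − 4.13×1.000/(0.250×40.9))]
= (1/1.000) ln[5.000 × 0.5961] = 1.000 × ln(2.980) = 1.000 × 1.092 = 1.092 d.
L(t_c) = L₀ e^(−k_1 t_c) = 40.9 × 0.7611 = 31.13 mg/L, and at the critical point k_a D_c = k_1 L, so D_c = (0.250/1.25) × 31.13 = 6.226 mg/L.
Minimum DO = C_s − D_c = 8.39 − 6.226 = 2.164 mg/L.
x_c = v t_c = 0.618 m/s × 1.092 d × 86400 s/d = 58310 m ≈ 58.3 km.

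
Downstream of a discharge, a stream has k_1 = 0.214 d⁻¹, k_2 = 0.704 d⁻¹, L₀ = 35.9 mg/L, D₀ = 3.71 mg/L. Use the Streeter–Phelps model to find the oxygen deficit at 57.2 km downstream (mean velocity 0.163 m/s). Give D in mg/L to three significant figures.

Travel time t = x/v = 57.2 km / (0.163 m/s) = 57200 m / 0.163 m/s = 350900 s = 4.062 d.
k_1 L₀/(k_2−k_1) = 0.214×35.9/(0.704−0.214) = 7.683/0.4900 = 15.68 mg/L.
e^(−k_1 t) = e^(−0.214×4.062) = 0.4193; e^(−k_2 t) = e^(−0.704×4.062) = 0.05731.
D = 15.68 × (0.4193 − 0.05731) + 3.71 × 0.05731 = 5.676 + 0.2126 = 5.888 mg/L.

D ≈ 5.89 mg/L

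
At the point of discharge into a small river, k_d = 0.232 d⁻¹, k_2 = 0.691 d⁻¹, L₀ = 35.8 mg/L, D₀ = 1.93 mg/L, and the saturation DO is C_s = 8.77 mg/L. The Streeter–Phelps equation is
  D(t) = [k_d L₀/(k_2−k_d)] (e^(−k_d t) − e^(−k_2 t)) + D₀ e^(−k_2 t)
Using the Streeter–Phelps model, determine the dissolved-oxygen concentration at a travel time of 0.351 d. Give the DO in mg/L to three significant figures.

DO ≈ 4.77 mg/L

k_d L₀/(k_2−k_d) = 0.232×35.8/(0.691−0.232) = 8.306/0.4590 = 18.09 mg/L.
e^(−k_d t) = e^(−0.232×0.3510) = 0.9218; e^(−k_2 t) = e^(−0.691×0.3510) = 0.7846.
D = 18.09 × (0.9218 − 0.7846) + 1.93 × 0.7846 = 2.482 + 1.514 = 3.996 mg/L.
DO = C_s − D = 8.77 − 3.996 = 4.774 mg/L.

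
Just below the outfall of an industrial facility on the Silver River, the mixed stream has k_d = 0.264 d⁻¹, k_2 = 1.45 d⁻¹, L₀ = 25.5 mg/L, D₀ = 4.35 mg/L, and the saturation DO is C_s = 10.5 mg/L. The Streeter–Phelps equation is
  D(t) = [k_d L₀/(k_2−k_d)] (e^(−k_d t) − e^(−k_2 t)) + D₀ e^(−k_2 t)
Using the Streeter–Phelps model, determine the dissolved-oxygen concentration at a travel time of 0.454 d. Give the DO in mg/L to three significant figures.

k_d L₀/(k_2−k_d) = 0.264×25.5/(1.45−0.264) = 6.732/1.186 = 5.676 mg/L.
e^(−k_d t) = e^(−0.264×0.4540) = 0.8870; e^(−k_2 t) = e^(−1.45×0.4540) = 0.5177.
D = 5.676 × (0.8870 − 0.5177) + 4.35 × 0.5177 = 2.096 + 2.252 = 4.348 mg/L.
DO = C_s − D = 10.5 − 4.348 = 6.152 mg/L.

DO ≈ 6.15 mg/L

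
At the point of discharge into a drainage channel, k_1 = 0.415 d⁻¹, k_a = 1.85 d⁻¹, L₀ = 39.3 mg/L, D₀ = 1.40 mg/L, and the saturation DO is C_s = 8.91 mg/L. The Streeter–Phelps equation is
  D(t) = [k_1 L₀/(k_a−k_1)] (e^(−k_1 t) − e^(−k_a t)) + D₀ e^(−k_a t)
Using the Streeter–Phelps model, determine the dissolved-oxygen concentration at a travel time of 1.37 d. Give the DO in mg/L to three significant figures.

DO ≈ 3.26 mg/L

k_1 L₀/(k_a−k_1) = 0.415×39.3/(1.85−0.415) = 16.31/1.435 = 11.37 mg/L.
e^(−k_1 t) = e^(−0.415×1.370) = 0.5663; e^(−k_a t) = e^(−1.85×1.370) = 0.07930.
D = 11.37 × (0.5663 − 0.07930) + 1.40 × 0.07930 = 5.536 + 0.1110 = 5.647 mg/L.
DO = C_s − D = 8.91 − 5.647 = 3.263 mg/L.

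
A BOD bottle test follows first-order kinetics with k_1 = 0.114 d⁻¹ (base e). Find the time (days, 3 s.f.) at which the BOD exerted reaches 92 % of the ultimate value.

t ≈ 22.2 d

y/L₀ = 1 − e^(−k_1 t) = 0.92 ⇒ e^(−k_1 t) = 0.0800
t = −ln(0.0800) / 0.114 = 2.526 / 0.114 = 22.16 d.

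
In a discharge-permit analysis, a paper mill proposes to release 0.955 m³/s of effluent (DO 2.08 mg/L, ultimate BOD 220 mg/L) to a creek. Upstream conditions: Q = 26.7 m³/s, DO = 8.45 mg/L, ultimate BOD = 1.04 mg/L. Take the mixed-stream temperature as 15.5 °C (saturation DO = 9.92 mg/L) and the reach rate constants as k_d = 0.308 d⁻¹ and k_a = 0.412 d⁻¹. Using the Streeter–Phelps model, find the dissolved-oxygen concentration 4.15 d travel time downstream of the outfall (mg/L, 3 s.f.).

DO ≈ 7.13 mg/L

Mixed DO = (26.7×8.45 + 0.955×2.08)/(26.7+0.955) = 227.6/27.65 = 8.230 mg/L.
Mixed L₀ = (26.7×1.04 + 0.955×220)/(27.65) = 237.9/27.65 = 8.601 mg/L.
Initial deficit D₀ = C_s − DO₀ = 9.92 − 8.230 = 1.690 mg/L.
D(4.15) = [0.308×8.601/(0.412−0.308)](e^(−0.308×4.15) − e^(−0.412×4.15)) + 1.690 e^(−0.412×4.15)
= 25.47 × (0.2785 − 0.1809) + 1.690 × 0.1809 = 2.793 mg/L.
DO = 9.92 − 2.793 = 7.127 mg/L.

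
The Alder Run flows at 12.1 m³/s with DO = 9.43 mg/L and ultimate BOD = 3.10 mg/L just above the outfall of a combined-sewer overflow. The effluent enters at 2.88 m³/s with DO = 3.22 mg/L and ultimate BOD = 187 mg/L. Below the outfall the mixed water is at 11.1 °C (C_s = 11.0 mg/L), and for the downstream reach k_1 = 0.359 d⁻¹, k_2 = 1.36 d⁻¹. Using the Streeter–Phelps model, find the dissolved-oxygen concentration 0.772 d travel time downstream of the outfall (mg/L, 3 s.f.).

Mixed DO = (12.1×9.43 + 2.88×3.22)/(12.1+2.88) = 123.4/14.98 = 8.236 mg/L.
Mixed L₀ = (12.1×3.10 + 2.88×187)/(14.98) = 576.1/14.98 = 38.46 mg/L.
Initial deficit D₀ = C_s − DO₀ = 11.0 − 8.236 = 2.764 mg/L.
D(0.772) = [0.359×38.46/(1.36−0.359)](e^(−0.359×0.772) − e^(−1.36×0.772)) + 2.764 e^(−1.36×0.772)
= 13.79 × (0.7579 − 0.3500) + 2.764 × 0.3500 = 6.594 mg/L.
DO = 11.0 − 6.594 = 4.406 mg/L.

DO ≈ 4.41 mg/L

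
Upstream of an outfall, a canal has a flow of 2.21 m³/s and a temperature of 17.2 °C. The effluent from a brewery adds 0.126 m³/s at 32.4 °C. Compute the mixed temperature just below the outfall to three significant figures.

Flow-weighted mixing: C = (Q_r C_r + Q_w C_w)/(Q_r + Q_w)
= (2.21×17.2 + 0.126×32.4)/(2.21 + 0.126) = 42.09/2.336 = 18.02 °C.

18.0 °C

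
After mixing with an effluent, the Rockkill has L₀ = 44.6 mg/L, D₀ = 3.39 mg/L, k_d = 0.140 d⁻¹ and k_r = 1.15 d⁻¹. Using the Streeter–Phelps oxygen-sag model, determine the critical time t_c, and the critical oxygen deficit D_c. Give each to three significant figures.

t_c ≈ 1.30 d; D_c ≈ 4.53 mg/L

At the critical point dD/dt = 0, so k_d L₀ e^(−k_d t) = k_r D. Substituting D(t) from the Streeter–Phelps equation and solving for t gives
t_c = ln[(k_r/k_d)(1 − D₀(k_r−k_d)/(k_d L₀))] / (k_r−k_d).
Here k_r−k_d = 1.010 d⁻¹ and 1 − D₀(k_r−k_d)/(k_d L₀) = 1 − 3.39×1.010/(0.140×44.6) = 0.4516, so
t_c = ln(8.214 × 0.4516) / 1.010 = 1.311 / 1.010 = 1.298 d.
D_c = (k_d/k_r) L₀ e^(−k_d t_c) = (0.140/1.15) × 44.6 × e^(−0.140×1.298) = 0.1217 × 44.6 × 0.8338 = 4.527 mg/L.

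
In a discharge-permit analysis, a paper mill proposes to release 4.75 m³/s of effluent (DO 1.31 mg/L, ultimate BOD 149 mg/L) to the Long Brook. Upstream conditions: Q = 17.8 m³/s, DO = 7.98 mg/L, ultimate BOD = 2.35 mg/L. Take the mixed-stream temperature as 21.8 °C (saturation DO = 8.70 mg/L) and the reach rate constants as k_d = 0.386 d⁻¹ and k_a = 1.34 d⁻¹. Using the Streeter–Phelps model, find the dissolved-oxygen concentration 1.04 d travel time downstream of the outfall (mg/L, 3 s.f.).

Mixed DO = (17.8×7.98 + 4.75×1.31)/(17.8+4.75) = 148.3/22.55 = 6.575 mg/L.
Mixed L₀ = (17.8×2.35 + 4.75×149)/(22.55) = 749.6/22.55 = 33.24 mg/L.
Initial deficit D₀ = C_s − DO₀ = 8.70 − 6.575 = 2.125 mg/L.
D(1.04) = [0.386×33.24/(1.34−0.386)](e^(−0.386×1.04) − e^(−1.34×1.04)) + 2.125 e^(−1.34×1.04)
= 13.45 × (0.6694 − 0.2482) + 2.125 × 0.2482 = 6.192 mg/L.
DO = 8.70 − 6.192 = 2.508 mg/L.

DO ≈ 2.51 mg/L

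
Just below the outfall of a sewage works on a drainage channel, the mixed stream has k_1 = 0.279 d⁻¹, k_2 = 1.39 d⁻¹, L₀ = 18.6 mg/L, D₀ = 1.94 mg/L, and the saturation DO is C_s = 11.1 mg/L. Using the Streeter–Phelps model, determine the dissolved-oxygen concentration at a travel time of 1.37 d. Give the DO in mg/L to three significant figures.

k_1 L₀/(k_2−k_1) = 0.279×18.6/(1.39−0.279) = 5.189/1.111 = 4.671 mg/L.
e^(−k_1 t) = e^(−0.279×1.370) = 0.6823; e^(−k_2 t) = e^(−1.39×1.370) = 0.1489.
D = 4.671 × (0.6823 − 0.1489) + 1.94 × 0.1489 = 2.492 + 0.2889 = 2.780 mg/L.
DO = C_s − D = 11.1 − 2.780 = 8.320 mg/L.

DO ≈ 8.32 mg/L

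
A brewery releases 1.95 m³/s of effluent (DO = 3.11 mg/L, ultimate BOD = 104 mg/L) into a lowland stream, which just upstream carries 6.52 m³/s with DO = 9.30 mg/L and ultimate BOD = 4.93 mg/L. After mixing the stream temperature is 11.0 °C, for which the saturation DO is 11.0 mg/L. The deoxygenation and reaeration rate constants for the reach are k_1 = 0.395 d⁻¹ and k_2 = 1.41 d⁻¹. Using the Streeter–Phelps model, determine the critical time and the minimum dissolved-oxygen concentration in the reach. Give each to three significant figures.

t_c ≈ 0.917 d; minimum DO ≈ 5.59 mg/L

Mixed DO = (6.52×9.30 + 1.95×3.11)/(6.52+1.95) = 66.70/8.470 = 7.875 mg/L.
Mixed L₀ = (6.52×4.93 + 1.95×104)/(8.470) = 234.9/8.470 = 27.74 mg/L.
Initial deficit D₀ = C_s − DO₀ = 11.0 − 7.875 = 3.125 mg/L.
t_c = (1/1.015) ln[(1.41/0.395)(1 − 3.125×1.015/(0.395×27.74))] = 0.9852 × ln(2.536) = 0.9169 d.
D_c = (0.395/1.41) × 27.74 × e^(−0.395×0.9169) = 0.2801 × 27.74 × 0.6962 = 5.410 mg/L.
Minimum DO = 11.0 − 5.410 = 5.590 mg/L.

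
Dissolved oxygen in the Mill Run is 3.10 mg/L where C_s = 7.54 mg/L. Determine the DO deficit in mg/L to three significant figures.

D ≈ 4.44 mg/L

D = C_s − C = 7.54 − 3.10 = 4.44 mg/L.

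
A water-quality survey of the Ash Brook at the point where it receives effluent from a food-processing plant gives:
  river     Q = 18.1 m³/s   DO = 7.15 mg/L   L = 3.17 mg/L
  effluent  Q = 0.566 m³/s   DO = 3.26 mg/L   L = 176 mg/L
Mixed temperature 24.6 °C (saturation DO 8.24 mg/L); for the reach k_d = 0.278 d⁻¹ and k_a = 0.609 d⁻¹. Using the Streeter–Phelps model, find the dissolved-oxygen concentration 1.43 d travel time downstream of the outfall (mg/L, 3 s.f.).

DO ≈ 5.94 mg/L

Mixed DO = (18.1×7.15 + 0.566×3.26)/(18.1+0.566) = 131.3/18.67 = 7.032 mg/L.
Mixed L₀ = (18.1×3.17 + 0.566×176)/(18.67) = 157.0/18.67 = 8.411 mg/L.
Initial deficit D₀ = C_s − DO₀ = 8.24 − 7.032 = 1.208 mg/L.
D(1.43) = [0.278×8.411/(0.609−0.278)](e^(−0.278×1.43) − e^(−0.609×1.43)) + 1.208 e^(−0.609×1.43)
= 7.064 × (0.6720 − 0.4186) + 1.208 × 0.4186 = 2.296 mg/L.
DO = 8.24 − 2.296 = 5.944 mg/L.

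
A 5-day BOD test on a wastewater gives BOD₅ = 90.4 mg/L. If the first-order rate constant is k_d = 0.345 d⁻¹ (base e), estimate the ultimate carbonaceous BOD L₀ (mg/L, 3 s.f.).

BOD₅ = L₀(1 − e^(−5k_d)) ⇒ L₀ = BOD₅ / (1 − e^(−5×0.345))
= 90.4 / (1 − 0.1782) = 90.4 / 0.8218 = 110.0 mg/L.

L₀ ≈ 110 mg/L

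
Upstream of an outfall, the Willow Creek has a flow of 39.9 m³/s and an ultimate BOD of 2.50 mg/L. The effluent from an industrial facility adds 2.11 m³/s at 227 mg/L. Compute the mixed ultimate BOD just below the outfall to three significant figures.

13.8 mg/L

Flow-weighted mixing: C = (Q_r C_r + Q_w C_w)/(Q_r + Q_w)
= (39.9×2.50 + 2.11×227)/(39.9 + 2.11) = 578.7/42.01 = 13.78 mg/L.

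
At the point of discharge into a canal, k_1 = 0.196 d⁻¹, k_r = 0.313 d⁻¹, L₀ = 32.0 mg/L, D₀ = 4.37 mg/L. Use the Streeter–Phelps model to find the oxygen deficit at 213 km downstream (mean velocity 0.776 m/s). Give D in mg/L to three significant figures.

Travel time t = x/v = 213 km / (0.776 m/s) = 213000 m / 0.776 m/s = 274500 s = 3.177 d.
k_1 L₀/(k_r−k_1) = 0.196×32.0/(0.313−0.196) = 6.272/0.1170 = 53.61 mg/L.
e^(−k_1 t) = e^(−0.196×3.177) = 0.5365; e^(−k_r t) = e^(−0.313×3.177) = 0.3700.
D = 53.61 × (0.5365 − 0.3700) + 4.37 × 0.3700 = 8.928 + 1.617 = 10.55 mg/L.

D ≈ 10.5 mg/L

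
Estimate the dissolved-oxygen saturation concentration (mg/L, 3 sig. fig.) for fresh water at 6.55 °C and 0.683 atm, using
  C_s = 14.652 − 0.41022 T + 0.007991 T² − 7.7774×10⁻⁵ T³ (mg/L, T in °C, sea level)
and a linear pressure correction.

At sea level: C_s = 14.652 − 0.41022×6.55 + 0.007991×6.55² − 7.7774×10⁻⁵×6.55³ = 12.29 mg/L.
Pressure correction: C_s' = 12.29 × 0.683 = 8.391 mg/L.

C_s ≈ 8.39 mg/L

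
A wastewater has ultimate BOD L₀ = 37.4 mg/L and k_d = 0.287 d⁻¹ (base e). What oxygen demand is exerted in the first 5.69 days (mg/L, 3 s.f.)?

y_t = L₀(1 − e^(−k_d t)) = 37.4 × (1 − e^(−0.287×5.69))
= 37.4 × (1 − 0.1953) = 37.4 × 0.8047 = 30.09 mg/L.

y ≈ 30.1 mg/L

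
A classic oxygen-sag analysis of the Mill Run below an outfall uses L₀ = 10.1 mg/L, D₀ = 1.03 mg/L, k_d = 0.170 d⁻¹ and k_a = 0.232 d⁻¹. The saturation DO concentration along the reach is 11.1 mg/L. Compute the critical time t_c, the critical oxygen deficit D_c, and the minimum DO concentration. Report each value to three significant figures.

At the critical point dD/dt = 0, so k_d L₀ e^(−k_d t) = k_a D. Substituting D(t) from the Streeter–Phelps equation and solving for t gives
t_c = ln[(k_a/k_d)(1 − D₀(k_a−k_d)/(k_d L₀))] / (k_a−k_d).
Here k_a−k_d = 0.06200 d⁻¹ and 1 − D₀(k_a−k_d)/(k_d L₀) = 1 − 1.03×0.06200/(0.170×10.1) = 0.9628, so
t_c = ln(1.365 × 0.9628) / 0.06200 = 0.2730 / 0.06200 = 4.404 d.
D_c = (k_d/k_a) L₀ e^(−k_d t_c) = (0.170/0.232) × 10.1 × e^(−0.170×4.404) = 0.7328 × 10.1 × 0.4730 = 3.501 mg/L.
Minimum DO = C_s − D_c = 11.1 − 3.501 = 7.599 mg/L.

t_c ≈ 4.40 d; D_c ≈ 3.50 mg/L; min DO ≈ 7.60 mg/L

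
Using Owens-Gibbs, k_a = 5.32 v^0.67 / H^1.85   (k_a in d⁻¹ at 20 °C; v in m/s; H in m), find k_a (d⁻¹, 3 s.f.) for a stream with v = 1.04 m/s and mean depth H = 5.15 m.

k_a = 5.32 × 1.04^0.67 / 5.15^1.85 = 5.32 × 1.027 / 20.74 = 0.2633 d⁻¹.

k_a ≈ 0.263 d⁻¹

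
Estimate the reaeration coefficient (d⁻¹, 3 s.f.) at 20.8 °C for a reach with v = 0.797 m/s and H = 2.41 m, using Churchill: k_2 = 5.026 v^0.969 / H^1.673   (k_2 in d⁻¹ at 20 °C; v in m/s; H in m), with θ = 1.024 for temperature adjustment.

k_2 ≈ 0.944 d⁻¹

k_2(20) = 5.026 × 0.797^0.969 / 2.41^1.673 = 5.026 × 0.8026 / 4.356 = 0.9260 d⁻¹.
k_2(20.8) = 0.9260 × 1.024^(20.8−20) = 0.9260 × 1.019 = 0.9438 d⁻¹.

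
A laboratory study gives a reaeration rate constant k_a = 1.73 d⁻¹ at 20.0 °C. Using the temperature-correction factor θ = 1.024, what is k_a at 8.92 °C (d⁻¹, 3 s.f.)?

k_a(T₂) = k_a(T₁) · θ^(T₂−T₁) = 1.73 × 1.024^(8.92−20.0)
= 1.73 × 1.024^-11.1 = 1.73 × 0.7689 = 1.330 d⁻¹.

k_a ≈ 1.33 d⁻¹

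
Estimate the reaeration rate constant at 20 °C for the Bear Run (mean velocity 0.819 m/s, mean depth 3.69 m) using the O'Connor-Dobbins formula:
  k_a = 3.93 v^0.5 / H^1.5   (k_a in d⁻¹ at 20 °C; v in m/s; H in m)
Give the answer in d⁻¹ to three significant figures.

k_a ≈ 0.502 d⁻¹

k_a = 3.93 × 0.819^0.5 / 3.69^1.5 = 3.93 × 0.9050 / 7.088 = 0.5018 d⁻¹.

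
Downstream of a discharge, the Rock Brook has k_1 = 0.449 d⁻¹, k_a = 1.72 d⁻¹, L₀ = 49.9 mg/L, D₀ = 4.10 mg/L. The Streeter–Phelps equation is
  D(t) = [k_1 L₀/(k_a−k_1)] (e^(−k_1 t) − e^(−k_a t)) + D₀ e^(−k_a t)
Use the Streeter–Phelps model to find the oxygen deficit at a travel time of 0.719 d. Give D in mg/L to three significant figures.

k_1 L₀/(k_a−k_1) = 0.449×49.9/(1.72−0.449) = 22.41/1.271 = 17.63 mg/L.
e^(−k_1 t) = e^(−0.449×0.7190) = 0.7241; e^(−k_a t) = e^(−1.72×0.7190) = 0.2903.
D = 17.63 × (0.7241 − 0.2903) + 4.10 × 0.2903 = 7.646 + 1.190 = 8.837 mg/L.

D ≈ 8.84 mg/L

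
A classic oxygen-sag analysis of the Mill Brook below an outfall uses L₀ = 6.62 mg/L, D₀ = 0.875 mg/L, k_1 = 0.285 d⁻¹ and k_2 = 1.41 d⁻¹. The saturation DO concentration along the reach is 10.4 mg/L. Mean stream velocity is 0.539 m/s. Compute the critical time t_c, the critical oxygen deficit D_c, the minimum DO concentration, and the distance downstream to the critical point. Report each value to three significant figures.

With k_2/k_1 = 4.947 and 1 − D₀(k_2−k_1)/(k_1 L₀) = 0.4783,
t_c = ln(4.947 × 0.4783) / (1.41 − 0.285) = ln(2.366) / 1.125 = 0.8612/1.125 = 0.7656 d.
D_c = (k_1/k_2) L₀ e^(−k_1 t_c) = (0.285/1.41) × 6.62 × e^(−0.285×0.7656) = 0.2021 × 6.62 × 0.8040 = 1.076 mg/L.
Minimum DO = C_s − D_c = 10.4 − 1.076 = 9.324 mg/L.
x_c = v t_c = 0.539 m/s × 0.7656 d × 86400 s/d = 35650 m ≈ 35.7 km.

t_c ≈ 0.766 d; D_c ≈ 1.08 mg/L; min DO ≈ 9.32 mg/L; x_c ≈ 35.7 km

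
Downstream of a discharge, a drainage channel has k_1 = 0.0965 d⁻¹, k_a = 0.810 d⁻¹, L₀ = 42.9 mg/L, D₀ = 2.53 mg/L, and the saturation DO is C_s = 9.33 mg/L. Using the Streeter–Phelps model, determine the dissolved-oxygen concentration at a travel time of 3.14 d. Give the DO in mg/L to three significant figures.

k_1 L₀/(k_a−k_1) = 0.0965×42.9/(0.810−0.0965) = 4.140/0.7135 = 5.802 mg/L.
e^(−k_1 t) = e^(−0.0965×3.140) = 0.7386; e^(−k_a t) = e^(−0.810×3.140) = 0.07860.
D = 5.802 × (0.7386 − 0.07860) + 2.53 × 0.07860 = 3.829 + 0.1989 = 4.028 mg/L.
DO = C_s − D = 9.33 − 4.028 = 5.302 mg/L.

DO ≈ 5.30 mg/L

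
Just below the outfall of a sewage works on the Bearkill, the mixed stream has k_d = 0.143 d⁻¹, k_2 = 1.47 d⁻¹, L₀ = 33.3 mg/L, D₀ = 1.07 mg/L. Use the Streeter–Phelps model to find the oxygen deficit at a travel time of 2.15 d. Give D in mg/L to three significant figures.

k_d L₀/(k_2−k_d) = 0.143×33.3/(1.47−0.143) = 4.762/1.327 = 3.588 mg/L.
e^(−k_d t) = e^(−0.143×2.150) = 0.7353; e^(−k_2 t) = e^(−1.47×2.150) = 0.04240.
D = 3.588 × (0.7353 − 0.04240) + 1.07 × 0.04240 = 2.487 + 0.04537 = 2.532 mg/L.

D ≈ 2.53 mg/L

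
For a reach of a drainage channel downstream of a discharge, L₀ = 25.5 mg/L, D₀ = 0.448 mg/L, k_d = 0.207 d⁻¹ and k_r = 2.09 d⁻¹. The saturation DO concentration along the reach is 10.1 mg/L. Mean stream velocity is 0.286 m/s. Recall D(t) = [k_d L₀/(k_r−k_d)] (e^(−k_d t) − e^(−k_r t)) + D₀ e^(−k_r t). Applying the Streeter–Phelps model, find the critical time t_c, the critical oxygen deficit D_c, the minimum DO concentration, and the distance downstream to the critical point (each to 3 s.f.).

With k_r/k_d = 10.10 and 1 − D₀(k_r−k_d)/(k_d L₀) = 0.8402,
t_c = ln(10.10 × 0.8402) / (2.09 − 0.207) = ln(8.483) / 1.883 = 2.138/1.883 = 1.135 d.
D_c = (k_d/k_r) L₀ e^(−k_d t_c) = (0.207/2.09) × 25.5 × e^(−0.207×1.135) = 0.09904 × 25.5 × 0.7905 = 1.997 mg/L.
Minimum DO = C_s − D_c = 10.1 − 1.997 = 8.103 mg/L.
x_c = v t_c = 0.286 m/s × 1.135 d × 86400 s/d = 28060 m ≈ 28.1 km.

t_c ≈ 1.14 d; D_c ≈ 2.00 mg/L; min DO ≈ 8.10 mg/L; x_c ≈ 28.1 km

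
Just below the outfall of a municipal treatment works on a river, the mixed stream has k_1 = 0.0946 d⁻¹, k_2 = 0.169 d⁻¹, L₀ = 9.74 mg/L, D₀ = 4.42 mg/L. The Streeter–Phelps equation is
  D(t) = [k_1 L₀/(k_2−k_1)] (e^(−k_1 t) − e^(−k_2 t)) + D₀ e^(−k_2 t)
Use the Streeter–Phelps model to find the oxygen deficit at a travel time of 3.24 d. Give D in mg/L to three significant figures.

k_1 L₀/(k_2−k_1) = 0.0946×9.74/(0.169−0.0946) = 0.9214/0.07440 = 12.38 mg/L.
e^(−k_1 t) = e^(−0.0946×3.240) = 0.7360; e^(−k_2 t) = e^(−0.169×3.240) = 0.5784.
D = 12.38 × (0.7360 − 0.5784) + 4.42 × 0.5784 = 1.952 + 2.556 = 4.509 mg/L.

D ≈ 4.51 mg/L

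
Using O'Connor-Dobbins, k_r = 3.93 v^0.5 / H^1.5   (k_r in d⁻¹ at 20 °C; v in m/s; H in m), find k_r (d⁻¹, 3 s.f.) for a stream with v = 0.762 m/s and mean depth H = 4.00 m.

k_r ≈ 0.429 d⁻¹

k_r = 3.93 × 0.762^0.5 / 4.00^1.5 = 3.93 × 0.8729 / 8.000 = 0.4288 d⁻¹.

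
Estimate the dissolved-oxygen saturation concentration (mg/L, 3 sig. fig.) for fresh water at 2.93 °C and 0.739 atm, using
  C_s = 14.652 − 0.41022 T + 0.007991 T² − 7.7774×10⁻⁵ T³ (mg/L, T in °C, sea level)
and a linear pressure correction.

C_s ≈ 9.99 mg/L

At sea level: C_s = 14.652 − 0.41022×2.93 + 0.007991×2.93² − 7.7774×10⁻⁵×2.93³ = 13.52 mg/L.
Pressure correction: C_s' = 13.52 × 0.739 = 9.989 mg/L.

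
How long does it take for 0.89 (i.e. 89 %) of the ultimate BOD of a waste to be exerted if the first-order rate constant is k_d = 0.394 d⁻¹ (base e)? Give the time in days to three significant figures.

y/L₀ = 1 − e^(−k_d t) = 0.89 ⇒ e^(−k_d t) = 0.110
t = −ln(0.110) / 0.394 = 2.207 / 0.394 = 5.602 d.

t ≈ 5.60 d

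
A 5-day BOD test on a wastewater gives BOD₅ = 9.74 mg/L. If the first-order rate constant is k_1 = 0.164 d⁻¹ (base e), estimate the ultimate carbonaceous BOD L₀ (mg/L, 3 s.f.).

BOD₅ = L₀(1 − e^(−5k_1)) ⇒ L₀ = BOD₅ / (1 − e^(−5×0.164))
= 9.74 / (1 − 0.4404) = 9.74 / 0.5596 = 17.41 mg/L.

L₀ ≈ 17.4 mg/L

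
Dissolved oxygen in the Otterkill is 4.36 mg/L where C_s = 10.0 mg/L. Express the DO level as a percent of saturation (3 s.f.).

43.6 % saturation

% saturation = C/C_s × 100 = 4.36/10.0 × 100 = 43.6 %.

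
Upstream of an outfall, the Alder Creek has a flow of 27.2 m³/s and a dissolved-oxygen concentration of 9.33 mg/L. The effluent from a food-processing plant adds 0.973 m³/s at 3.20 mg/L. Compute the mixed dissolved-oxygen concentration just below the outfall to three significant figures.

Flow-weighted mixing: C = (Q_r C_r + Q_w C_w)/(Q_r + Q_w)
= (27.2×9.33 + 0.973×3.20)/(27.2 + 0.973) = 256.9/28.17 = 9.118 mg/L.

9.12 mg/L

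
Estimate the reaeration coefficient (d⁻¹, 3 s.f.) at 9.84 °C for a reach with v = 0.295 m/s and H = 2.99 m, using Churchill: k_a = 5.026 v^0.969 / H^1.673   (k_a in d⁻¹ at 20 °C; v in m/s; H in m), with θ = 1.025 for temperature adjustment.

k_a ≈ 0.192 d⁻¹

k_a(20) = 5.026 × 0.295^0.969 / 2.99^1.673 = 5.026 × 0.3064 / 6.249 = 0.2464 d⁻¹.
k_a(9.84) = 0.2464 × 1.025^(9.84−20) = 0.2464 × 0.7781 = 0.1917 d⁻¹.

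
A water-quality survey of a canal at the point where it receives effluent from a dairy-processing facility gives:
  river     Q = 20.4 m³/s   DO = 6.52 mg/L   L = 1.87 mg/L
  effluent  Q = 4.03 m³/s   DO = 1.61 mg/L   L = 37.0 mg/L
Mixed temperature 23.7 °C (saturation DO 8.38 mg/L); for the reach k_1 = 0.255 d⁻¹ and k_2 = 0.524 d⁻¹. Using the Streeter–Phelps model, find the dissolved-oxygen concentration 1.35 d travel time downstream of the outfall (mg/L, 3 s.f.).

Mixed DO = (20.4×6.52 + 4.03×1.61)/(20.4+4.03) = 139.5/24.43 = 5.710 mg/L.
Mixed L₀ = (20.4×1.87 + 4.03×37.0)/(24.43) = 187.3/24.43 = 7.665 mg/L.
Initial deficit D₀ = C_s − DO₀ = 8.38 − 5.710 = 2.670 mg/L.
D(1.35) = [0.255×7.665/(0.524−0.255)](e^(−0.255×1.35) − e^(−0.524×1.35)) + 2.670 e^(−0.524×1.35)
= 7.266 × (0.7088 − 0.4929) + 2.670 × 0.4929 = 2.884 mg/L.
DO = 8.38 − 2.884 = 5.496 mg/L.

DO ≈ 5.50 mg/L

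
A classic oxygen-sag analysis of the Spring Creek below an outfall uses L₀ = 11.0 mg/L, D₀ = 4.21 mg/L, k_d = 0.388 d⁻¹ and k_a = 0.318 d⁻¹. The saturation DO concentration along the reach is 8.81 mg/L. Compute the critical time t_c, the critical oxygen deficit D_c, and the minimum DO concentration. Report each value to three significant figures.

t_c ≈ 1.89 d; D_c ≈ 6.45 mg/L; min DO ≈ 2.36 mg/L

With k_a/k_d = 0.8196 and 1 − D₀(k_a−k_d)/(k_d L₀) = 1.069,
t_c = ln(0.8196 × 1.069) / (0.318 − 0.388) = ln(0.8762) / -0.07000 = -0.1322/-0.07000 = 1.888 d.
D_c = (k_d/k_a) L₀ e^(−k_d t_c) = (0.388/0.318) × 11.0 × e^(−0.388×1.888) = 1.220 × 11.0 × 0.4806 = 6.451 mg/L.
Minimum DO = C_s − D_c = 8.81 − 6.451 = 2.359 mg/L.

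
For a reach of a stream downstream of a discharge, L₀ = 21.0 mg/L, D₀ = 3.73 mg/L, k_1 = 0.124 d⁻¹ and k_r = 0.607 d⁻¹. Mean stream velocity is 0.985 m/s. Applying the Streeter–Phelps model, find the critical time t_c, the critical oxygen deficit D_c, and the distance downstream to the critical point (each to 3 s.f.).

At the critical point dD/dt = 0, so k_1 L₀ e^(−k_1 t) = k_r D. Substituting D(t) from the Streeter–Phelps equation and solving for t gives
t_c = ln[(k_r/k_1)(1 − D₀(k_r−k_1)/(k_1 L₀))] / (k_r−k_1).
Here k_r−k_1 = 0.4830 d⁻¹ and 1 − D₀(k_r−k_1)/(k_1 L₀) = 1 − 3.73×0.4830/(0.124×21.0) = 0.3081, so
t_c = ln(4.895 × 0.3081) / 0.4830 = 0.4111 / 0.4830 = 0.8511 d.
D_c = (k_1/k_r) L₀ e^(−k_1 t_c) = (0.124/0.607) × 21.0 × e^(−0.124×0.8511) = 0.2043 × 21.0 × 0.8998 = 3.860 mg/L.
x_c = v t_c = 0.985 m/s × 0.8511 d × 86400 s/d = 72430 m ≈ 72.4 km.

t_c ≈ 0.851 d; D_c ≈ 3.86 mg/L; x_c ≈ 72.4 km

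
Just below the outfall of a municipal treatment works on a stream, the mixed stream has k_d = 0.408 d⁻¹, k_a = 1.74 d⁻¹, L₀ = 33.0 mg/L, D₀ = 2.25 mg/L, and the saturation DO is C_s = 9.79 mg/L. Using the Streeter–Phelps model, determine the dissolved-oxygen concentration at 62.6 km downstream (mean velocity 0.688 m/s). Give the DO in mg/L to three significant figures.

Travel time t = x/v = 62.6 km / (0.688 m/s) = 62600 m / 0.688 m/s = 90990 s = 1.053 d.
k_d L₀/(k_a−k_d) = 0.408×33.0/(1.74−0.408) = 13.46/1.332 = 10.11 mg/L.
e^(−k_d t) = e^(−0.408×1.053) = 0.6507; e^(−k_a t) = e^(−1.74×1.053) = 0.1600.
D = 10.11 × (0.6507 − 0.1600) + 2.25 × 0.1600 = 4.960 + 0.3601 = 5.320 mg/L.
DO = C_s − D = 9.79 − 5.320 = 4.470 mg/L.

DO ≈ 4.47 mg/L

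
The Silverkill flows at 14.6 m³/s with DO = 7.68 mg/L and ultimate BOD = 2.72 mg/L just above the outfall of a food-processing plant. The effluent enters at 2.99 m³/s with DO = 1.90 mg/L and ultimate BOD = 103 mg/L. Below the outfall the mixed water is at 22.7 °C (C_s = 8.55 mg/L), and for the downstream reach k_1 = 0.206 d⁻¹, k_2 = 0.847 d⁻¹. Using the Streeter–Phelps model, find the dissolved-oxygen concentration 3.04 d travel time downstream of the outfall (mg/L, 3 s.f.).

DO ≈ 5.50 mg/L

Mixed DO = (14.6×7.68 + 2.99×1.90)/(14.6+2.99) = 117.8/17.59 = 6.697 mg/L.
Mixed L₀ = (14.6×2.72 + 2.99×103)/(17.59) = 347.7/17.59 = 19.77 mg/L.
Initial deficit D₀ = C_s − DO₀ = 8.55 − 6.697 = 1.853 mg/L.
D(3.04) = [0.206×19.77/(0.847−0.206)](e^(−0.206×3.04) − e^(−0.847×3.04)) + 1.853 e^(−0.847×3.04)
= 6.352 × (0.5346 − 0.07616) + 1.853 × 0.07616 = 3.053 mg/L.
DO = 8.55 − 3.053 = 5.497 mg/L.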